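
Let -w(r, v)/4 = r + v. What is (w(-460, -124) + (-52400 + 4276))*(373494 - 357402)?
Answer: -736820496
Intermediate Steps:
w(r, v) = -4*r - 4*v (w(r, v) = -4*(r + v) = -4*r - 4*v)
(w(-460, -124) + (-52400 + 4276))*(373494 - 357402) = ((-4*(-460) - 4*(-124)) + (-52400 + 4276))*(373494 - 357402) = ((1840 + 496) - 48124)*16092 = (2336 - 48124)*16092 = -45788*16092 = -736820496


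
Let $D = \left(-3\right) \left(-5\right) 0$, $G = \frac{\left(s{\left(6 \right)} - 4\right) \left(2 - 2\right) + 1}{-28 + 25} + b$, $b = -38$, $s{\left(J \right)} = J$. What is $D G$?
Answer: $0$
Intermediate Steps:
$G = - \frac{115}{3}$ ($G = \frac{\left(6 - 4\right) \left(2 - 2\right) + 1}{-28 + 25} - 38 = \frac{2 \cdot 0 + 1}{-3} - 38 = \left(0 + 1\right) \left(- \frac{1}{3}\right) - 38 = 1 \left(- \frac{1}{3}\right) - 38 = - \frac{1}{3} - 38 = - \frac{115}{3} \approx -38.333$)
$D = 0$ ($D = 15 \cdot 0 = 0$)
$D G = 0 \left(- \frac{115}{3}\right) = 0$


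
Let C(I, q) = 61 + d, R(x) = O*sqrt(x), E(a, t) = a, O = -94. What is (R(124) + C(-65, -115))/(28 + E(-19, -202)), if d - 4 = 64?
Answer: 43/3 - 188*sqrt(31)/9 ≈ -101.97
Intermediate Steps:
d = 68 (d = 4 + 64 = 68)
R(x) = -94*sqrt(x)
C(I, q) = 129 (C(I, q) = 61 + 68 = 129)
(R(124) + C(-65, -115))/(28 + E(-19, -202)) = (-188*sqrt(31) + 129)/(28 - 19) = (-188*sqrt(31) + 129)/9 = (-188*sqrt(31) + 129)*(1/9) = (129 - 188*sqrt(31))*(1/9) = 43/3 - 188*sqrt(31)/9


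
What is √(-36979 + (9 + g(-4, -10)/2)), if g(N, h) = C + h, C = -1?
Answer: I*√147902/2 ≈ 192.29*I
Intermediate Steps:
g(N, h) = -1 + h
√(-36979 + (9 + g(-4, -10)/2)) = √(-36979 + (9 + (-1 - 10)/2)) = √(-36979 + (9 + (½)*(-11))) = √(-36979 + (9 - 11/2)) = √(-36979 + 7/2) = √(-73951/2) = I*√147902/2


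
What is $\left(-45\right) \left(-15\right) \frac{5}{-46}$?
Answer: $- \frac{3375}{46} \approx -73.37$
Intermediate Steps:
$\left(-45\right) \left(-15\right) \frac{5}{-46} = 675 \cdot 5 \left(- \frac{1}{46}\right) = 675 \left(- \frac{5}{46}\right) = - \frac{3375}{46}$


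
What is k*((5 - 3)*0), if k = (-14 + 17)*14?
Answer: 0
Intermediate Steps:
k = 42 (k = 3*14 = 42)
k*((5 - 3)*0) = 42*((5 - 3)*0) = 42*(2*0) = 42*0 = 0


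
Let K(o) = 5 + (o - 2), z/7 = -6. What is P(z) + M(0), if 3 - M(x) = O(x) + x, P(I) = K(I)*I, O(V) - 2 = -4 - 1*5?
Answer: 1648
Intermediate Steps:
z = -42 (z = 7*(-6) = -42)
O(V) = -7 (O(V) = 2 + (-4 - 1*5) = 2 + (-4 - 5) = 2 - 9 = -7)
K(o) = 3 + o (K(o) = 5 + (-2 + o) = 3 + o)
P(I) = I*(3 + I) (P(I) = (3 + I)*I = I*(3 + I))
M(x) = 10 - x (M(x) = 3 - (-7 + x) = 3 + (7 - x) = 10 - x)
P(z) + M(0) = -42*(3 - 42) + (10 - 1*0) = -42*(-39) + (10 + 0) = 1638 + 10 = 1648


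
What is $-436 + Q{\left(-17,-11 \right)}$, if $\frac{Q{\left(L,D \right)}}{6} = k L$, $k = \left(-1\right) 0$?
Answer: $-436$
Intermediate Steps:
$k = 0$
$Q{\left(L,D \right)} = 0$ ($Q{\left(L,D \right)} = 6 \cdot 0 L = 6 \cdot 0 = 0$)
$-436 + Q{\left(-17,-11 \right)} = -436 + 0 = -436$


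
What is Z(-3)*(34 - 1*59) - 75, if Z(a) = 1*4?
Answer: -175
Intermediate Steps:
Z(a) = 4
Z(-3)*(34 - 1*59) - 75 = 4*(34 - 1*59) - 75 = 4*(34 - 59) - 75 = 4*(-25) - 75 = -100 - 75 = -175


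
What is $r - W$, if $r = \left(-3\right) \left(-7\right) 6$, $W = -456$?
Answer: $582$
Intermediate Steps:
$r = 126$ ($r = 21 \cdot 6 = 126$)
$r - W = 126 - -456 = 126 + 456 = 582$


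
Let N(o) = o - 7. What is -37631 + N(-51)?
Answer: -37689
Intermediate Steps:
N(o) = -7 + o
-37631 + N(-51) = -37631 + (-7 - 51) = -37631 - 58 = -37689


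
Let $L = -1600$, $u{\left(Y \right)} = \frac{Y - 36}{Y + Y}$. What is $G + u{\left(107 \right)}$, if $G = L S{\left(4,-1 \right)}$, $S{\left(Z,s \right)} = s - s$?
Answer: $\frac{71}{214} \approx 0.33178$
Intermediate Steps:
$u{\left(Y \right)} = \frac{-36 + Y}{2 Y}$
$S{\left(Z,s \right)} = 0$
$G = 0$ ($G = \left(-1600\right) 0 = 0$)
$G + u{\left(107 \right)} = 0 + \frac{-36 + 107}{2 \cdot 107} = 0 + \frac{1}{2} \cdot \frac{1}{107} \cdot 71 = 0 + \frac{71}{214} = \frac{71}{214}$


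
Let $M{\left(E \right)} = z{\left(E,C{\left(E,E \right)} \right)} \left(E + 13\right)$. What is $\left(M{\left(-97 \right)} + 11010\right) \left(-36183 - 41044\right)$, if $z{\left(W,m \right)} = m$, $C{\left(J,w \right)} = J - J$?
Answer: $-850269270$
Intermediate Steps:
$C{\left(J,w \right)} = 0$
$M{\left(E \right)} = 0$ ($M{\left(E \right)} = 0 \left(E + 13\right) = 0 \left(13 + E\right) = 0$)
$\left(M{\left(-97 \right)} + 11010\right) \left(-36183 - 41044\right) = \left(0 + 11010\right) \left(-36183 - 41044\right) = 11010 \left(-77227\right) = -850269270$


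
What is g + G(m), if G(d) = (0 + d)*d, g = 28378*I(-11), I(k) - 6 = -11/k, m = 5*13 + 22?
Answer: 206215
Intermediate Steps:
m = 87 (m = 65 + 22 = 87)
I(k) = 6 - 11/k
g = 198646 (g = 28378*(6 - 11/(-11)) = 28378*(6 - 11*(-1/11)) = 28378*(6 + 1) = 28378*7 = 198646)
G(d) = d**2 (G(d) = d*d = d**2)
g + G(m) = 198646 + 87**2 = 198646 + 7569 = 206215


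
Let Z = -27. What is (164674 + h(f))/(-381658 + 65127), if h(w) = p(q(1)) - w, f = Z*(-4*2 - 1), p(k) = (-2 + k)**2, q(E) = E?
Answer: -164432/316531 ≈ -0.51948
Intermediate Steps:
f = 243 (f = -27*(-4*2 - 1) = -27*(-8 - 1) = -27*(-9) = 243)
h(w) = 1 - w (h(w) = (-2 + 1)**2 - w = (-1)**2 - w = 1 - w)
(164674 + h(f))/(-381658 + 65127) = (164674 + (1 - 1*243))/(-381658 + 65127) = (164674 + (1 - 243))/(-316531) = (164674 - 242)*(-1/316531) = 164432*(-1/316531) = -164432/316531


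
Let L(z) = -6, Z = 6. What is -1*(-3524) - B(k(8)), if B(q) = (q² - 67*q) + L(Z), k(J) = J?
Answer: 4002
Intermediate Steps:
B(q) = -6 + q² - 67*q (B(q) = (q² - 67*q) - 6 = -6 + q² - 67*q)
-1*(-3524) - B(k(8)) = -1*(-3524) - (-6 + 8² - 67*8) = 3524 - (-6 + 64 - 536) = 3524 - 1*(-478) = 3524 + 478 = 4002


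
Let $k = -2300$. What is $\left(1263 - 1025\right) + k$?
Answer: $-2062$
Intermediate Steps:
$\left(1263 - 1025\right) + k = \left(1263 - 1025\right) - 2300 = 238 - 2300 = -2062$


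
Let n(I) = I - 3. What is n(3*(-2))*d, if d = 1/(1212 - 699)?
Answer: -1/57 ≈ -0.017544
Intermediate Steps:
d = 1/513 ≈ 0.0019493
n(I) = -3 + I
n(3*(-2))*d = (-3 + 3*(-2))*(1/513) = (-3 - 6)*(1/513) = -9*1/513 = -1/57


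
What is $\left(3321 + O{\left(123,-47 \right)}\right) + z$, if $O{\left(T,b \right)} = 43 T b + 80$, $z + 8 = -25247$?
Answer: $-270437$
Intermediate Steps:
$z = -25255$ ($z = -8 - 25247 = -25255$)
$O{\left(T,b \right)} = 80 + 43 T b$ ($O{\left(T,b \right)} = 43 T b + 80 = 80 + 43 T b$)
$\left(3321 + O{\left(123,-47 \right)}\right) + z = \left(3321 + \left(80 + 43 \cdot 123 \left(-47\right)\right)\right) - 25255 = \left(3321 + \left(80 - 248583\right)\right) - 25255 = \left(3321 - 248503\right) - 25255 = -245182 - 25255 = -270437$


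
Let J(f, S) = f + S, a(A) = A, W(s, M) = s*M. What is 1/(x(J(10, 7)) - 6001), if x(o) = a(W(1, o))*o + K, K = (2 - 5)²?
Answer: -1/5703 ≈ -0.00017535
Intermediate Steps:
W(s, M) = M*s
K = 9 (K = (-3)² = 9)
J(f, S) = S + f
x(o) = 9 + o² (x(o) = (o*1)*o + 9 = o*o + 9 = o² + 9 = 9 + o²)
1/(x(J(10, 7)) - 6001) = 1/((9 + (7 + 10)²) - 6001) = 1/((9 + 17²) - 6001) = 1/((9 + 289) - 6001) = 1/(298 - 6001) = 1/(-5703) = -1/5703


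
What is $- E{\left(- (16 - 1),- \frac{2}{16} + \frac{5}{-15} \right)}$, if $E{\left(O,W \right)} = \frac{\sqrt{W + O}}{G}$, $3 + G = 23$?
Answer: $- \frac{i \sqrt{2226}}{240} \approx - 0.19659 i$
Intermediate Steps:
$G = 20$ ($G = -3 + 23 = 20$)
$E{\left(O,W \right)} = \frac{\sqrt{O + W}}{20}$ ($E{\left(O,W \right)} = \frac{\sqrt{W + O}}{20} = \sqrt{O + W} \frac{1}{20} = \frac{\sqrt{O + W}}{20}$)
$- E{\left(- (16 - 1),- \frac{2}{16} + \frac{5}{-15} \right)} = - \frac{\sqrt{- (16 - 1) + \left(- \frac{2}{16} + \frac{5}{-15}\right)}}{20} = - \frac{\sqrt{\left(-1\right) 15 + \left(\left(-2\right) \frac{1}{16} + 5 \left(- \frac{1}{15}\right)\right)}}{20} = - \frac{\sqrt{-15 - \frac{11}{24}}}{20} = - \frac{\sqrt{- \frac{371}{24}}}{20} = - \frac{\frac{1}{12} i \sqrt{2226}}{20} = - \frac{i \sqrt{2226}}{240}$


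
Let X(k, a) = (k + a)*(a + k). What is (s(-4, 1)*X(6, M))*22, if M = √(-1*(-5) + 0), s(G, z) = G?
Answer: -3608 - 1056*√5 ≈ -5969.3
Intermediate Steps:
M = √5 (M = √(5 + 0) = √5 ≈ 2.2361)
X(k, a) = (a + k)² (X(k, a) = (a + k)*(a + k) = (a + k)²)
(s(-4, 1)*X(6, M))*22 = -4*(√5 + 6)²*22 = -4*(6 + √5)²*22 = -88*(6 + √5)²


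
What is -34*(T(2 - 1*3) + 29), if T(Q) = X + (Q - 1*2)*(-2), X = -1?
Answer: -1156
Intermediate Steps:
T(Q) = 3 - 2*Q (T(Q) = -1 + (Q - 1*2)*(-2) = -1 + (Q - 2)*(-2) = -1 + (-2 + Q)*(-2) = -1 + (4 - 2*Q) = 3 - 2*Q)
-34*(T(2 - 1*3) + 29) = -34*((3 - 2*(2 - 1*3)) + 29) = -34*((3 - 2*(2 - 3)) + 29) = -34*((3 - 2*(-1)) + 29) = -34*((3 + 2) + 29) = -34*(5 + 29) = -34*34 = -1156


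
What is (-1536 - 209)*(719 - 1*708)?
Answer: -19195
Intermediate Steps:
(-1536 - 209)*(719 - 1*708) = -1745*(719 - 708) = -1745*11 = -19195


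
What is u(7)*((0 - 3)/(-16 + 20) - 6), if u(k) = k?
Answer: -189/4 ≈ -47.250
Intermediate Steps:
u(7)*((0 - 3)/(-16 + 20) - 6) = 7*((0 - 3)/(-16 + 20) - 6) = 7*(-3/4 - 6) = 7*(-3*¼ - 6) = 7*(-¾ - 6) = 7*(-27/4) = -189/4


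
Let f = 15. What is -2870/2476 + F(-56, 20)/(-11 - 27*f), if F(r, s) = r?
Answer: -32977/32188 ≈ -1.0245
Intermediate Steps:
-2870/2476 + F(-56, 20)/(-11 - 27*f) = -2870/2476 - 56/(-11 - 27*15) = -2870*1/2476 - 56/(-11 - 405) = -1435/1238 - 56/(-416) = -1435/1238 - 56*(-1/416) = -1435/1238 + 7/52 = -32977/32188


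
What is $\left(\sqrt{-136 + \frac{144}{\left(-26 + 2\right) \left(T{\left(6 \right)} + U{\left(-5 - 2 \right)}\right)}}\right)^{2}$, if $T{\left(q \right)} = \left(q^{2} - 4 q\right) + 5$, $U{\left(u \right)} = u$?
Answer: $- \frac{683}{5} \approx -136.6$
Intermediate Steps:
$T{\left(q \right)} = 5 + q^{2} - 4 q$
$\left(\sqrt{-136 + \frac{144}{\left(-26 + 2\right) \left(T{\left(6 \right)} + U{\left(-5 - 2 \right)}\right)}}\right)^{2} = \left(\sqrt{-136 + \frac{144}{\left(-26 + 2\right) \left(\left(5 + 6^{2} - 24\right) - 7\right)}}\right)^{2} = \left(\sqrt{-136 + \frac{144}{\left(-24\right) \left(\left(5 + 36 - 24\right) - 7\right)}}\right)^{2} = \left(\sqrt{-136 + \frac{144}{\left(-24\right) \left(17 - 7\right)}}\right)^{2} = \left(\sqrt{-136 + \frac{144}{\left(-24\right) 10}}\right)^{2} = \left(\sqrt{-136 + \frac{144}{-240}}\right)^{2} = \left(\sqrt{-136 + 144 \left(- \frac{1}{240}\right)}\right)^{2} = \left(\sqrt{-136 - \frac{3}{5}}\right)^{2} = \left(\sqrt{- \frac{683}{5}}\right)^{2} = \left(\frac{i \sqrt{3415}}{5}\right)^{2} = - \frac{683}{5}$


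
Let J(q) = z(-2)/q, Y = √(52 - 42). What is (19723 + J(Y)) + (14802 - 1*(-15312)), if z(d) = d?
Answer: 49837 - √10/5 ≈ 49836.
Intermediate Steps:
Y = √10 ≈ 3.1623
J(q) = -2/q
(19723 + J(Y)) + (14802 - 1*(-15312)) = (19723 - 2*√10/10) + (14802 - 1*(-15312)) = (19723 - √10/5) + (14802 + 15312) = (19723 - √10/5) + 30114 = 49837 - √10/5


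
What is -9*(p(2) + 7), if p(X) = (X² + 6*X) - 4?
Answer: -171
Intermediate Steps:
p(X) = -4 + X² + 6*X
-9*(p(2) + 7) = -9*((-4 + 2² + 6*2) + 7) = -9*((-4 + 4 + 12) + 7) = -9*(12 + 7) = -9*19 = -171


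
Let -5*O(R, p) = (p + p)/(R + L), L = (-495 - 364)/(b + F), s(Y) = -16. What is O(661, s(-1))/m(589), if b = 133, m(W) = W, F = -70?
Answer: 126/7506805 ≈ 1.6785e-5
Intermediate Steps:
L = -859/63 (L = (-495 - 364)/(133 - 70) = -859/63 ≈ -13.635)
O(R, p) = -2*p/(5*(-859/63 + R)) (O(R, p) = -(p + p)/(5*(R - 859/63)) = -2*p/(5*(-859/63 + R)))
O(661, s(-1))/m(589) = -126*(-16)/(-4295 + 315*661)/589 = -126*(-16)/(-4295 + 208215)*(1/589) = -126*(-16)/203920*(1/589) = -126*(-16)*1/203920*(1/589) = (126/12745)*(1/589) = 126/7506805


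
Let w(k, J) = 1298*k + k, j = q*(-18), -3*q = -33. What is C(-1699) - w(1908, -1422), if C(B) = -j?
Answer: -2478294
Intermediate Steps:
q = 11 (q = -⅓*(-33) = 11)
j = -198 (j = 11*(-18) = -198)
C(B) = 198 (C(B) = -1*(-198) = 198)
w(k, J) = 1299*k
C(-1699) - w(1908, -1422) = 198 - 1299*1908 = 198 - 1*2478492 = 198 - 2478492 = -2478294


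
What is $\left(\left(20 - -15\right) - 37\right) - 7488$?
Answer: $-7490$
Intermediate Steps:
$\left(\left(20 - -15\right) - 37\right) - 7488 = \left(\left(20 + 15\right) - 37\right) - 7488 = \left(35 - 37\right) - 7488 = -2 - 7488 = -7490$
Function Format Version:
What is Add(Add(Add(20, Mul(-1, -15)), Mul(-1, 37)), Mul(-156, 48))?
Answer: -7490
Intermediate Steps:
Add(Add(Add(20, Mul(-1, -15)), Mul(-1, 37)), Mul(-156, 48)) = Add(Add(Add(20, 15), -37), -7488) = Add(Add(35, -37), -7488) = Add(-2, -7488) = -7490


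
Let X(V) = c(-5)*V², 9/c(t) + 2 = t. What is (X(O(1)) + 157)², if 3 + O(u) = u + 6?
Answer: 912025/49 ≈ 18613.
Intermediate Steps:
O(u) = 3 + u (O(u) = -3 + (u + 6) = -3 + (6 + u) = 3 + u)
c(t) = 9/(-2 + t)
X(V) = -9*V²/7 (X(V) = (9/(-2 - 5))*V² = (9/(-7))*V² = (9*(-⅐))*V² = -9*V²/7)
(X(O(1)) + 157)² = (-9*(3 + 1)²/7 + 157)² = (-9/7*4² + 157)² = (-9/7*16 + 157)² = (-144/7 + 157)² = (955/7)² = 912025/49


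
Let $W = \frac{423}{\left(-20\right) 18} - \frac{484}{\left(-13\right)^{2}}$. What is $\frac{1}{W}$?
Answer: $- \frac{6760}{27303} \approx -0.24759$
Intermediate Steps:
$W = - \frac{27303}{6760}$ ($W = \frac{423}{-360} - \frac{484}{169} = 423 \left(- \frac{1}{360}\right) - \frac{484}{169} = - \frac{47}{40} - \frac{484}{169} = - \frac{27303}{6760} \approx -4.0389$)
$\frac{1}{W} = \frac{1}{- \frac{27303}{6760}} = - \frac{6760}{27303}$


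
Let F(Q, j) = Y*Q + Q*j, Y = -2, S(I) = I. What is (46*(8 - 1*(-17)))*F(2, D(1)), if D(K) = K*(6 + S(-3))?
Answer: 2300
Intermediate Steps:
D(K) = 3*K (D(K) = K*(6 - 3) = K*3 = 3*K)
F(Q, j) = -2*Q + Q*j
(46*(8 - 1*(-17)))*F(2, D(1)) = (46*(8 - 1*(-17)))*(2*(-2 + 3*1)) = (46*(8 + 17))*(2*(-2 + 3)) = (46*25)*(2*1) = 1150*2 = 2300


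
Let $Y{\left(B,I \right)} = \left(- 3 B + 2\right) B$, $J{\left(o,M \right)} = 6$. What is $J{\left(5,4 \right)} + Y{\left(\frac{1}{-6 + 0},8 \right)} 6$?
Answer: $\frac{7}{2} \approx 3.5$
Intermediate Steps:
$Y{\left(B,I \right)} = B \left(2 - 3 B\right)$ ($Y{\left(B,I \right)} = \left(2 - 3 B\right) B = B \left(2 - 3 B\right)$)
$J{\left(5,4 \right)} + Y{\left(\frac{1}{-6 + 0},8 \right)} 6 = 6 + \frac{2 - \frac{3}{-6 + 0}}{-6 + 0} \cdot 6 = 6 + \frac{2 - \frac{3}{-6}}{-6} \cdot 6 = 6 + - \frac{2 - - \frac{1}{2}}{6} \cdot 6 = 6 + - \frac{2 + \frac{1}{2}}{6} \cdot 6 = 6 + \left(- \frac{1}{6}\right) \frac{5}{2} \cdot 6 = 6 - \frac{5}{2} = \frac{7}{2}$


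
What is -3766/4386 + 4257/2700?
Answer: 157463/219300 ≈ 0.71803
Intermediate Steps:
-3766/4386 + 4257/2700 = -3766*1/4386 + 4257*(1/2700) = -1883/2193 + 473/300 = 157463/219300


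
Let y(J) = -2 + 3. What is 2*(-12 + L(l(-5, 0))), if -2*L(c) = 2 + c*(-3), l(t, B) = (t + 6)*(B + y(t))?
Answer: -23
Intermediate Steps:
y(J) = 1
l(t, B) = (1 + B)*(6 + t) (l(t, B) = (t + 6)*(B + 1) = (6 + t)*(1 + B) = (1 + B)*(6 + t))
L(c) = -1 + 3*c/2 (L(c) = -(2 + c*(-3))/2 = -(2 - 3*c)/2 = -1 + 3*c/2)
2*(-12 + L(l(-5, 0))) = 2*(-12 + (-1 + 3*(6 - 5 + 6*0 + 0*(-5))/2)) = 2*(-12 + (-1 + 3*(6 - 5 + 0 + 0)/2)) = 2*(-12 + (-1 + (3/2)*1)) = 2*(-12 + (-1 + 3/2)) = 2*(-12 + ½) = 2*(-23/2) = -23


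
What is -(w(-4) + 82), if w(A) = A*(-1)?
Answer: -86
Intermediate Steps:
w(A) = -A
-(w(-4) + 82) = -(-1*(-4) + 82) = -(4 + 82) = -1*86 = -86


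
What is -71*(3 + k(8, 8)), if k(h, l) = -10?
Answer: 497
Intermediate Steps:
-71*(3 + k(8, 8)) = -71*(3 - 10) = -71*(-7) = 497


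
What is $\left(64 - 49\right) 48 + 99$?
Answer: $819$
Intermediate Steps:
$\left(64 - 49\right) 48 + 99 = 15 \cdot 48 + 99 = 720 + 99 = 819$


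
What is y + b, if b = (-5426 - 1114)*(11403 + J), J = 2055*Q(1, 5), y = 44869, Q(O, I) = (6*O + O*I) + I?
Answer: -289565951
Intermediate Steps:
Q(O, I) = I + 6*O + I*O (Q(O, I) = (6*O + I*O) + I = I + 6*O + I*O)
J = 32880 (J = 2055*(5 + 6*1 + 5*1) = 2055*(5 + 6 + 5) = 2055*16 = 32880)
b = -289610820 (b = (-5426 - 1114)*(11403 + 32880) = -6540*44283 = -289610820)
y + b = 44869 - 289610820 = -289565951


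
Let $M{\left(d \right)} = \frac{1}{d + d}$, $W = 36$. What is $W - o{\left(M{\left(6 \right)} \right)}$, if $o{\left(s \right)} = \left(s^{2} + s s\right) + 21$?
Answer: $\frac{1079}{72} \approx 14.986$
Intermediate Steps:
$M{\left(d \right)} = \frac{1}{2 d}$
$o{\left(s \right)} = 21 + 2 s^{2}$ ($o{\left(s \right)} = \left(s^{2} + s^{2}\right) + 21 = 2 s^{2} + 21 = 21 + 2 s^{2}$)
$W - o{\left(M{\left(6 \right)} \right)} = 36 - \left(21 + 2 \left(\frac{1}{2 \cdot 6}\right)^{2}\right) = 36 - \left(21 + 2 \left(\frac{1}{2} \cdot \frac{1}{6}\right)^{2}\right) = 36 - \left(21 + \frac{2}{144}\right) = 36 - \left(21 + 2 \cdot \frac{1}{144}\right) = 36 - \left(21 + \frac{1}{72}\right) = 36 - \frac{1513}{72} = \frac{1079}{72}$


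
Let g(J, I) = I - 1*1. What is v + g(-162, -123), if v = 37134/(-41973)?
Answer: -1747262/13991 ≈ -124.88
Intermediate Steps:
g(J, I) = -1 + I (g(J, I) = I - 1 = -1 + I)
v = -12378/13991 (v = 37134*(-1/41973) = -12378/13991 ≈ -0.88471)
v + g(-162, -123) = -12378/13991 + (-1 - 123) = -12378/13991 - 124 = -1747262/13991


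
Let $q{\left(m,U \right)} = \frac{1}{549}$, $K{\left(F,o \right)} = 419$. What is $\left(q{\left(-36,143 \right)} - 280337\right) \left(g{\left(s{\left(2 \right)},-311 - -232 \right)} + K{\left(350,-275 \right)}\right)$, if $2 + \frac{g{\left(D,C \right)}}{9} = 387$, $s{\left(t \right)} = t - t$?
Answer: $- \frac{597767066608}{549} \approx -1.0888 \cdot 10^{9}$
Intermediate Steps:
$s{\left(t \right)} = 0$
$q{\left(m,U \right)} = \frac{1}{549}$
$g{\left(D,C \right)} = 3465$ ($g{\left(D,C \right)} = -18 + 9 \cdot 387 = -18 + 3483 = 3465$)
$\left(q{\left(-36,143 \right)} - 280337\right) \left(g{\left(s{\left(2 \right)},-311 - -232 \right)} + K{\left(350,-275 \right)}\right) = \left(\frac{1}{549} - 280337\right) \left(3465 + 419\right) = \left(- \frac{153905012}{549}\right) 3884 = - \frac{597767066608}{549}$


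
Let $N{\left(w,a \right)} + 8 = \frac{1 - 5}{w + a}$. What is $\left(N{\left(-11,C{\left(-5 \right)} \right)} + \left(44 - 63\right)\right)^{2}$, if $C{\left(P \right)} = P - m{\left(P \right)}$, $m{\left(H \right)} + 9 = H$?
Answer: $625$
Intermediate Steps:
$m{\left(H \right)} = -9 + H$
$C{\left(P \right)} = 9$ ($C{\left(P \right)} = P - \left(-9 + P\right) = 9$)
$N{\left(w,a \right)} = -8 - \frac{4}{a + w}$ ($N{\left(w,a \right)} = -8 + \frac{1 - 5}{w + a} = -8 - \frac{4}{a + w}$)
$\left(N{\left(-11,C{\left(-5 \right)} \right)} + \left(44 - 63\right)\right)^{2} = \left(\frac{4 \left(-1 - 18 - -22\right)}{9 - 11} + \left(44 - 63\right)\right)^{2} = \left(\frac{4 \left(-1 - 18 + 22\right)}{-2} + \left(44 - 63\right)\right)^{2} = \left(4 \left(- \frac{1}{2}\right) 3 - 19\right)^{2} = \left(-6 - 19\right)^{2} = \left(-25\right)^{2} = 625$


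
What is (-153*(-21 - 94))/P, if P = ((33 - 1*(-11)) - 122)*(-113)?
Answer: 5865/2938 ≈ 1.9963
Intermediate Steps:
P = 8814 (P = ((33 + 11) - 122)*(-113) = (44 - 122)*(-113) = -78*(-113) = 8814)
(-153*(-21 - 94))/P = -153*(-21 - 94)/8814 = -153*(-115)*(1/8814) = 17595*(1/8814) = 5865/2938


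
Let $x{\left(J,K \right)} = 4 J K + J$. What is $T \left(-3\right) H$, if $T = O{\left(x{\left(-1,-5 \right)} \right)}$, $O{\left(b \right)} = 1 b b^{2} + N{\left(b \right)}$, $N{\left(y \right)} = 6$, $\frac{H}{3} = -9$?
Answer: $556065$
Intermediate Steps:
$x{\left(J,K \right)} = J + 4 J K$ ($x{\left(J,K \right)} = 4 J K + J = J + 4 J K$)
$H = -27$ ($H = 3 \left(-9\right) = -27$)
$O{\left(b \right)} = 6 + b^{3}$ ($O{\left(b \right)} = 1 b b^{2} + 6 = 1 b^{3} + 6 = b^{3} + 6 = 6 + b^{3}$)
$T = 6865$ ($T = 6 + \left(- (1 + 4 \left(-5\right))\right)^{3} = 6 + \left(- (1 - 20)\right)^{3} = 6 + \left(\left(-1\right) \left(-19\right)\right)^{3} = 6 + 19^{3} = 6 + 6859 = 6865$)
$T \left(-3\right) H = 6865 \left(-3\right) \left(-27\right) = \left(-20595\right) \left(-27\right) = 556065$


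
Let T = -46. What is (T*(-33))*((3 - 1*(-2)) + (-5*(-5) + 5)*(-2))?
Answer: -83490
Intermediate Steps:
(T*(-33))*((3 - 1*(-2)) + (-5*(-5) + 5)*(-2)) = (-46*(-33))*((3 - 1*(-2)) + (-5*(-5) + 5)*(-2)) = 1518*((3 + 2) + (25 + 5)*(-2)) = 1518*(5 + 30*(-2)) = 1518*(5 - 60) = 1518*(-55) = -83490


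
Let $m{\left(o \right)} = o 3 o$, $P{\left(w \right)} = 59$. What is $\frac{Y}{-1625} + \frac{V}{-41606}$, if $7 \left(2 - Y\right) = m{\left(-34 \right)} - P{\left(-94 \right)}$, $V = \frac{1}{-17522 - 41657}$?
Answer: $\frac{238833543303}{800215479050} \approx 0.29846$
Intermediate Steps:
$m{\left(o \right)} = 3 o^{2}$ ($m{\left(o \right)} = 3 o o = 3 o^{2}$)
$V = - \frac{1}{59179}$ ($V = \frac{1}{-59179} = - \frac{1}{59179} \approx -1.6898 \cdot 10^{-5}$)
$Y = -485$ ($Y = 2 - \frac{3 \left(-34\right)^{2} - 59}{7} = 2 - \frac{3 \cdot 1156 - 59}{7} = 2 - \frac{3468 - 59}{7} = 2 - 487 = -485$)
$\frac{Y}{-1625} + \frac{V}{-41606} = - \frac{485}{-1625} - \frac{1}{59179 \left(-41606\right)} = \left(-485\right) \left(- \frac{1}{1625}\right) - - \frac{1}{2462201474} = \frac{97}{325} + \frac{1}{2462201474} = \frac{238833543303}{800215479050}$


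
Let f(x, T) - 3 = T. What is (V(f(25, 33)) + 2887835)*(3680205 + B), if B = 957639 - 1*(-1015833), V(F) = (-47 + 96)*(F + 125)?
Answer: 16371488177148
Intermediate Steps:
f(x, T) = 3 + T
V(F) = 6125 + 49*F (V(F) = 49*(125 + F) = 6125 + 49*F)
B = 1973472 (B = 957639 + 1015833 = 1973472)
(V(f(25, 33)) + 2887835)*(3680205 + B) = ((6125 + 49*(3 + 33)) + 2887835)*(3680205 + 1973472) = ((6125 + 49*36) + 2887835)*5653677 = ((6125 + 1764) + 2887835)*5653677 = (7889 + 2887835)*5653677 = 2895724*5653677 = 16371488177148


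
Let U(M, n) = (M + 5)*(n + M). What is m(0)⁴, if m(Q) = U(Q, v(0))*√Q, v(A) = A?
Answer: 0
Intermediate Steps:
U(M, n) = (5 + M)*(M + n)
m(Q) = √Q*(Q² + 5*Q) (m(Q) = (Q² + 5*Q + 5*0 + Q*0)*√Q = (Q² + 5*Q + 0 + 0)*√Q = (Q² + 5*Q)*√Q = √Q*(Q² + 5*Q))
m(0)⁴ = (0^(3/2)*(5 + 0))⁴ = (0*5)⁴ = 0⁴ = 0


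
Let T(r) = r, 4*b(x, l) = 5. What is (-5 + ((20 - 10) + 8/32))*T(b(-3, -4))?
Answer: 105/16 ≈ 6.5625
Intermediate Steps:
b(x, l) = 5/4 (b(x, l) = (¼)*5 = 5/4)
(-5 + ((20 - 10) + 8/32))*T(b(-3, -4)) = (-5 + ((20 - 10) + 8/32))*(5/4) = (-5 + (10 + 8*(1/32)))*(5/4) = (-5 + (10 + ¼))*(5/4) = (-5 + 41/4)*(5/4) = (21/4)*(5/4) = 105/16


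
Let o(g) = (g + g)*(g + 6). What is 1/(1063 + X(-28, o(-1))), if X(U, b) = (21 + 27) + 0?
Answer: 1/1111 ≈ 0.00090009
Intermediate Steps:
o(g) = 2*g*(6 + g) (o(g) = (2*g)*(6 + g) = 2*g*(6 + g))
X(U, b) = 48 (X(U, b) = 48 + 0 = 48)
1/(1063 + X(-28, o(-1))) = 1/(1063 + 48) = 1/1111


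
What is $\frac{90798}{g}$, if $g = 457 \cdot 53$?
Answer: $\frac{90798}{24221} \approx 3.7487$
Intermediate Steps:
$g = 24221$
$\frac{90798}{g} = \frac{90798}{24221}$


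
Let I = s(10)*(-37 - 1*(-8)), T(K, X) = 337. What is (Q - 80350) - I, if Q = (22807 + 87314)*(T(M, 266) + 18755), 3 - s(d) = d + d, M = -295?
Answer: 2102349289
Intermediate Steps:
s(d) = 3 - 2*d (s(d) = 3 - (d + d) = 3 - 2*d)
Q = 2102430132 (Q = (22807 + 87314)*(337 + 18755) = 110121*19092 = 2102430132)
I = 493 (I = (3 - 2*10)*(-37 - 1*(-8)) = (3 - 20)*(-37 + 8) = -17*(-29) = 493)
(Q - 80350) - I = (2102430132 - 80350) - 1*493 = 2102349782 - 493 = 2102349289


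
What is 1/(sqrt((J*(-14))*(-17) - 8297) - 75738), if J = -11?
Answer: -75738/5736255559 - I*sqrt(10915)/5736255559 ≈ -1.3203e-5 - 1.8213e-8*I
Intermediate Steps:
1/(sqrt((J*(-14))*(-17) - 8297) - 75738) = 1/(sqrt(-11*(-14)*(-17) - 8297) - 75738) = 1/(sqrt(154*(-17) - 8297) - 75738) = 1/(sqrt(-2618 - 8297) - 75738) = 1/(sqrt(-10915) - 75738) = 1/(I*sqrt(10915) - 75738) = 1/(-75738 + I*sqrt(10915))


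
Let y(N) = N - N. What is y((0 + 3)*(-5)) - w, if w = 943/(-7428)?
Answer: 943/7428 ≈ 0.12695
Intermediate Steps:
w = -943/7428 (w = 943*(-1/7428) = -943/7428 ≈ -0.12695)
y(N) = 0
y((0 + 3)*(-5)) - w = 0 - 1*(-943/7428) = 0 + 943/7428 = 943/7428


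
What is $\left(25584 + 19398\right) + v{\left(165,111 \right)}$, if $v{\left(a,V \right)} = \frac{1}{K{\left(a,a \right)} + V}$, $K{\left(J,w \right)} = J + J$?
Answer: $\frac{19837063}{441} \approx 44982.0$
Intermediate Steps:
$K{\left(J,w \right)} = 2 J$
$v{\left(a,V \right)} = \frac{1}{V + 2 a}$ ($v{\left(a,V \right)} = \frac{1}{2 a + V} = \frac{1}{V + 2 a}$)
$\left(25584 + 19398\right) + v{\left(165,111 \right)} = \left(25584 + 19398\right) + \frac{1}{111 + 2 \cdot 165} = 44982 + \frac{1}{111 + 330} = 44982 + \frac{1}{441} = \frac{19837063}{441}$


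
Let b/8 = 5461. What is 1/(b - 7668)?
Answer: 1/36020 ≈ 2.7762e-5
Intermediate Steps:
b = 43688 (b = 8*5461 = 43688)
1/(b - 7668) = 1/(43688 - 7668) = 1/36020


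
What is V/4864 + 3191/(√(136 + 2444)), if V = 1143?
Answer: 1143/4864 + 3191*√645/1290 ≈ 63.058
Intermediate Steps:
V/4864 + 3191/(√(136 + 2444)) = 1143/4864 + 3191/(√(136 + 2444)) = 1143*(1/4864) + 3191/(√2580) = 1143/4864 + 3191/((2*√645)) = 1143/4864 + 3191*(√645/1290) = 1143/4864 + 3191*√645/1290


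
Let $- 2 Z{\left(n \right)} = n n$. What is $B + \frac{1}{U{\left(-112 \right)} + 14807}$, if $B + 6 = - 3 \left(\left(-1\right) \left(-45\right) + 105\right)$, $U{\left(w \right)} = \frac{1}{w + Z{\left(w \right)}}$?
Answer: $- \frac{43104710088}{94527887} \approx -456.0$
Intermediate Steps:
$Z{\left(n \right)} = - \frac{n^{2}}{2}$ ($Z{\left(n \right)} = - \frac{n n}{2} = - \frac{n^{2}}{2}$)
$U{\left(w \right)} = \frac{1}{w - \frac{w^{2}}{2}}$
$B = -456$ ($B = -6 - 3 \left(\left(-1\right) \left(-45\right) + 105\right) = -6 - 3 \left(45 + 105\right) = -6 - 450 = -456$)
$B + \frac{1}{U{\left(-112 \right)} + 14807} = -456 + \frac{1}{- \frac{2}{\left(-112\right) \left(-2 - 112\right)} + 14807} = -456 + \frac{1}{\left(-2\right) \left(- \frac{1}{112}\right) \frac{1}{-114} + 14807} = -456 + \frac{1}{\left(-2\right) \left(- \frac{1}{112}\right) \left(- \frac{1}{114}\right) + 14807} = -456 + \frac{1}{- \frac{1}{6384} + 14807} = -456 + \frac{1}{\frac{94527887}{6384}} = -456 + \frac{6384}{94527887} = - \frac{43104710088}{94527887}$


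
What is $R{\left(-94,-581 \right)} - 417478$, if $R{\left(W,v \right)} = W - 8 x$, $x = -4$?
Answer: $-417540$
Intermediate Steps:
$R{\left(W,v \right)} = 32 + W$ ($R{\left(W,v \right)} = W - -32 = W + 32 = 32 + W$)
$R{\left(-94,-581 \right)} - 417478 = \left(32 - 94\right) - 417478 = -62 - 417478 = -417540$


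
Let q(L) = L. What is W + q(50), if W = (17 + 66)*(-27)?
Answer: -2191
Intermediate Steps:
W = -2241 (W = 83*(-27) = -2241)
W + q(50) = -2241 + 50 = -2191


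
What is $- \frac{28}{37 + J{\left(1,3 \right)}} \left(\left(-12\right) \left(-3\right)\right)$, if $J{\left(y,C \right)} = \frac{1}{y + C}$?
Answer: $- \frac{4032}{149} \approx -27.06$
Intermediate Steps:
$J{\left(y,C \right)} = \frac{1}{C + y}$
$- \frac{28}{37 + J{\left(1,3 \right)}} \left(\left(-12\right) \left(-3\right)\right) = - \frac{28}{37 + \frac{1}{3 + 1}} \left(\left(-12\right) \left(-3\right)\right) = - \frac{28}{37 + \frac{1}{4}} \cdot 36 = - \frac{28}{\frac{149}{4}} \cdot 36 = \left(-28\right) \frac{4}{149} \cdot 36 = \left(- \frac{112}{149}\right) 36 = - \frac{4032}{149}$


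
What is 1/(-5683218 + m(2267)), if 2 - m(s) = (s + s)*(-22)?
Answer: -1/5583468 ≈ -1.7910e-7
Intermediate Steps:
m(s) = 2 + 44*s (m(s) = 2 - (s + s)*(-22) = 2 - 2*s*(-22) = 2 - (-44)*s = 2 + 44*s)
1/(-5683218 + m(2267)) = 1/(-5683218 + (2 + 44*2267)) = 1/(-5683218 + (2 + 99748)) = 1/(-5683218 + 99750) = 1/(-5583468) = -1/5583468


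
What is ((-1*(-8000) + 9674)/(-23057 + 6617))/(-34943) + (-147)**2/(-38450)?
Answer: -620644483649/1104404963700 ≈ -0.56197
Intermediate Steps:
((-1*(-8000) + 9674)/(-23057 + 6617))/(-34943) + (-147)**2/(-38450) = ((8000 + 9674)/(-16440))*(-1/34943) + 21609*(-1/38450) = (17674*(-1/16440))*(-1/34943) - 21609/38450 = -8837/8220*(-1/34943) - 21609/38450 = 8837/287231460 - 21609/38450 = -620644483649/1104404963700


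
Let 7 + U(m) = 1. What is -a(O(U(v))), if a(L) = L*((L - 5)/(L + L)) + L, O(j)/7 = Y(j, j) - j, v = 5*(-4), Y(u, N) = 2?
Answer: -163/2 ≈ -81.500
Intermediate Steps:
v = -20
U(m) = -6 (U(m) = -7 + 1 = -6)
O(j) = 14 - 7*j (O(j) = 7*(2 - j) = 14 - 7*j)
a(L) = -5/2 + 3*L/2 (a(L) = L*((-5 + L)/((2*L))) + L = L*((-5 + L)*(1/(2*L))) + L = L*((-5 + L)/(2*L)) + L = (-5/2 + L/2) + L = -5/2 + 3*L/2)
-a(O(U(v))) = -(-5/2 + 3*(14 - 7*(-6))/2) = -(-5/2 + 3*(14 + 42)/2) = -(-5/2 + (3/2)*56) = -(-5/2 + 84) = -1*163/2 = -163/2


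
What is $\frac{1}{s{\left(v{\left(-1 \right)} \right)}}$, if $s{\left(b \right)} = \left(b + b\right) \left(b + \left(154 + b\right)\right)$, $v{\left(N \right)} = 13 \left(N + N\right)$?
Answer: $- \frac{1}{5304} \approx -0.00018854$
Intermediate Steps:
$v{\left(N \right)} = 26 N$ ($v{\left(N \right)} = 13 \cdot 2 N = 26 N$)
$s{\left(b \right)} = 2 b \left(154 + 2 b\right)$
$\frac{1}{s{\left(v{\left(-1 \right)} \right)}} = \frac{1}{4 \cdot 26 \left(-1\right) \left(77 + 26 \left(-1\right)\right)} = \frac{1}{4 \left(-26\right) \left(77 - 26\right)} = \frac{1}{4 \left(-26\right) 51} = \frac{1}{-5304} = - \frac{1}{5304}$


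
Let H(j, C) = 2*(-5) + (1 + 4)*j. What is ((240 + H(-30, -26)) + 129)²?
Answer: 43681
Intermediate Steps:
H(j, C) = -10 + 5*j
((240 + H(-30, -26)) + 129)² = ((240 + (-10 + 5*(-30))) + 129)² = ((240 + (-10 - 150)) + 129)² = ((240 - 160) + 129)² = (80 + 129)² = 209² = 43681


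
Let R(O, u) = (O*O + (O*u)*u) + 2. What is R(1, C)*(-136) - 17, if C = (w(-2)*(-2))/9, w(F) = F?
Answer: -36601/81 ≈ -451.86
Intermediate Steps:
C = 4/9 (C = -2*(-2)/9 = 4*(1/9) = 4/9 ≈ 0.44444)
R(O, u) = 2 + O**2 + O*u**2 (R(O, u) = (O**2 + O*u**2) + 2 = 2 + O**2 + O*u**2)
R(1, C)*(-136) - 17 = (2 + 1**2 + 1*(4/9)**2)*(-136) - 17 = (2 + 1 + 1*(16/81))*(-136) - 17 = (2 + 1 + 16/81)*(-136) - 17 = (259/81)*(-136) - 17 = -35224/81 - 17 = -36601/81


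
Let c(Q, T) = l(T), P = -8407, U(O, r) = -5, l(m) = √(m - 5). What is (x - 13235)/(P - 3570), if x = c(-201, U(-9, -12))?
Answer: 13235/11977 - I*√10/11977 ≈ 1.105 - 0.00026403*I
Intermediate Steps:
l(m) = √(-5 + m)
c(Q, T) = √(-5 + T)
x = I*√10 (x = √(-5 - 5) = √(-10) = I*√10 ≈ 3.1623*I)
(x - 13235)/(P - 3570) = (I*√10 - 13235)/(-8407 - 3570) = (-13235 + I*√10)/(-11977) = (-13235 + I*√10)*(-1/11977) = 13235/11977 - I*√10/11977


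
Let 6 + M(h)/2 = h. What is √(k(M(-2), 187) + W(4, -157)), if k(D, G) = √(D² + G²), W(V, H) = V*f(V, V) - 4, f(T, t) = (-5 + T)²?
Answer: √5*1409^(¼) ≈ 13.700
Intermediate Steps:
M(h) = -12 + 2*h
W(V, H) = -4 + V*(-5 + V)² (W(V, H) = V*(-5 + V)² - 4 = -4 + V*(-5 + V)²)
√(k(M(-2), 187) + W(4, -157)) = √(√((-12 + 2*(-2))² + 187²) + (-4 + 4*(-5 + 4)²)) = √(√((-12 - 4)² + 34969) + (-4 + 4*(-1)²)) = √(√((-16)² + 34969) + (-4 + 4*1)) = √(√(256 + 34969) + (-4 + 4)) = √(√35225 + 0) = √(5*√1409 + 0) = √(5*√1409) = √5*1409^(¼)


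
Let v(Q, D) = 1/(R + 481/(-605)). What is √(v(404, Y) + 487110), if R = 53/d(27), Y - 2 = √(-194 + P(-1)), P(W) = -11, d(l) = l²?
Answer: √12359865401636970/159292 ≈ 697.93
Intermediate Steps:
Y = 2 + I*√205 (Y = 2 + √(-194 - 11) = 2 + √(-205) = 2 + I*√205 ≈ 2.0 + 14.318*I)
R = 53/729 (R = 53/(27²) = 53/729 ≈ 0.072702)
v(Q, D) = -441045/318584 (v(Q, D) = 1/(53/729 + 481/(-605)) = 1/(53/729 + 481*(-1/605)) = 1/(53/729 - 481/605) = 1/(-318584/441045) = -441045/318584)
√(v(404, Y) + 487110) = √(-441045/318584 + 487110) = √(155185011195/318584) = √12359865401636970/159292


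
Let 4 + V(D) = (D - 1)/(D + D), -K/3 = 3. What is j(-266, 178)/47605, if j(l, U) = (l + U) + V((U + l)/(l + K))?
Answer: -1489/761680 ≈ -0.0019549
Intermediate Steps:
K = -9 (K = -3*3 = -9)
V(D) = -4 + (-1 + D)/(2*D) (V(D) = -4 + (D - 1)/(D + D) = -4 + (-1 + D)/((2*D)) = -4 + (-1 + D)*(1/(2*D)) = -4 + (-1 + D)/(2*D))
j(l, U) = U + l + (-1 - 7*(U + l)/(-9 + l))*(-9 + l)/(2*(U + l)) (j(l, U) = (l + U) + (-1 - 7*(U + l)/(l - 9))/(2*(((U + l)/(l - 9)))) = (U + l) + (-1 - 7*(U + l)/(-9 + l))/(2*(((U + l)/(-9 + l)))) = (U + l) + ((-9 + l)/(U + l))*(-1 - 7*(U + l)/(-9 + l))/2 = (U + l) + (-1 - 7*(U + l)/(-9 + l))*(-9 + l)/(2*(U + l)) = U + l + (-1 - 7*(U + l)/(-9 + l))*(-9 + l)/(2*(U + l)))
j(-266, 178)/47605 = ((9/2 + (178 - 266)² - 4*(-266) - 7/2*178)/(178 - 266))/47605 = ((9/2 + (-88)² + 1064 - 623)/(-88))*(1/47605) = -(9/2 + 7744 + 1064 - 623)/88*(1/47605) = -1/88*16379/2*(1/47605) = -1489/16*1/47605 = -1489/761680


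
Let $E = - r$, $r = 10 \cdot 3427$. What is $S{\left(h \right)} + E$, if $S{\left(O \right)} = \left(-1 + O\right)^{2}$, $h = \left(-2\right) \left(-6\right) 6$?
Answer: $-29229$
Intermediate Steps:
$r = 34270$
$h = 72$ ($h = 12 \cdot 6 = 72$)
$E = -34270$ ($E = \left(-1\right) 34270 = -34270$)
$S{\left(h \right)} + E = \left(-1 + 72\right)^{2} - 34270 = 71^{2} - 34270 = 5041 - 34270 = -29229$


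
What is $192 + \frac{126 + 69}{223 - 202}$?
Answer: $\frac{1409}{7} \approx 201.29$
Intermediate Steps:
$192 + \frac{126 + 69}{223 - 202} = 192 + \frac{195}{21} = 192 + 195 \cdot \frac{1}{21} = 192 + \frac{65}{7} = \frac{1409}{7}$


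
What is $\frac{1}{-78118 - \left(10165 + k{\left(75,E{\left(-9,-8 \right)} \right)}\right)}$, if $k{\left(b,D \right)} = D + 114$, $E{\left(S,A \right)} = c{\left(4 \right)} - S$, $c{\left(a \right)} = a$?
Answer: $- \frac{1}{88410} \approx -1.1311 \cdot 10^{-5}$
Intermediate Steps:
$E{\left(S,A \right)} = 4 - S$
$k{\left(b,D \right)} = 114 + D$
$\frac{1}{-78118 - \left(10165 + k{\left(75,E{\left(-9,-8 \right)} \right)}\right)} = \frac{1}{-78118 - \left(10283 + 9\right)} = \frac{1}{-78118 - 10292} = \frac{1}{-88410} = - \frac{1}{88410}$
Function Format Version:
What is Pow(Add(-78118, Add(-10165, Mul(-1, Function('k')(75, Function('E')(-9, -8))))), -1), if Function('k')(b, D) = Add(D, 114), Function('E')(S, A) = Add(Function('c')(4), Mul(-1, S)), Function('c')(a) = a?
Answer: Rational(-1, 88410) ≈ -1.1311e-5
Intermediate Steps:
Function('E')(S, A) = Add(4, Mul(-1, S))
Function('k')(b, D) = Add(114, D)
Pow(Add(-78118, Add(-10165, Mul(-1, Function('k')(75, Function('E')(-9, -8))))), -1) = Pow(Add(-78118, Add(-10165, Mul(-1, Add(114, Add(4, Mul(-1, -9)))))), -1) = Pow(Add(-78118, Add(-10165, Mul(-1, Add(114, Add(4, 9))))), -1) = Pow(Add(-78118, Add(-10165, Mul(-1, Add(114, 13)))), -1) = Pow(Add(-78118, Add(-10165, Mul(-1, 127))), -1) = Pow(Add(-78118, Add(-10165, -127)), -1) = Pow(Add(-78118, -10292), -1) = Pow(-88410, -1) = Rational(-1, 88410)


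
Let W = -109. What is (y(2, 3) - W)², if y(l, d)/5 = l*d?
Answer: 19321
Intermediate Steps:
y(l, d) = 5*d*l (y(l, d) = 5*(l*d) = 5*(d*l) = 5*d*l)
(y(2, 3) - W)² = (5*3*2 - 1*(-109))² = (30 + 109)² = 139² = 19321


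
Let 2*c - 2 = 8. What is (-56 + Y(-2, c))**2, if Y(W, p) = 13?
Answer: 1849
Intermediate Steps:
c = 5 (c = 1 + (1/2)*8 = 1 + 4 = 5)
(-56 + Y(-2, c))**2 = (-56 + 13)**2 = (-43)**2 = 1849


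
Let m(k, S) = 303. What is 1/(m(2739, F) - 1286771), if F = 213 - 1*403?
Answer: -1/1286468 ≈ -7.7732e-7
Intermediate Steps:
F = -190 (F = 213 - 403 = -190)
1/(m(2739, F) - 1286771) = 1/(303 - 1286771) = 1/(-1286468) = -1/1286468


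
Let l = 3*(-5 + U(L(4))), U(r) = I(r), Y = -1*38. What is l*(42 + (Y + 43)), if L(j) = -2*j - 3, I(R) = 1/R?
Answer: -7896/11 ≈ -717.82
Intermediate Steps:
L(j) = -3 - 2*j
Y = -38
U(r) = 1/r
l = -168/11 (l = 3*(-5 + 1/(-3 - 2*4)) = 3*(-5 + 1/(-3 - 8)) = 3*(-5 + 1/(-11)) = 3*(-5 - 1/11) = 3*(-56/11) = -168/11 ≈ -15.273)
l*(42 + (Y + 43)) = -168*(42 + (-38 + 43))/11 = -168*(42 + 5)/11 = -168/11*47 = -7896/11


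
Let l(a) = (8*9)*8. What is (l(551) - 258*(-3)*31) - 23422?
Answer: 1148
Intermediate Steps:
l(a) = 576 (l(a) = 72*8 = 576)
(l(551) - 258*(-3)*31) - 23422 = (576 - 258*(-3)*31) - 23422 = (576 - 43*(-18)*31) - 23422 = (576 + 774*31) - 23422 = (576 + 23994) - 23422 = 24570 - 23422 = 1148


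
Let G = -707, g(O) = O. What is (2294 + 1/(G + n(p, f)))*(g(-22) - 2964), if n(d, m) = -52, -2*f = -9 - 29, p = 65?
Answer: -5199058970/759 ≈ -6.8499e+6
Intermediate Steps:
f = 19 (f = -(-9 - 29)/2 = -1/2*(-38) = 19)
(2294 + 1/(G + n(p, f)))*(g(-22) - 2964) = (2294 + 1/(-707 - 52))*(-22 - 2964) = (2294 + 1/(-759))*(-2986) = (2294 - 1/759)*(-2986) = (1741145/759)*(-2986) = -5199058970/759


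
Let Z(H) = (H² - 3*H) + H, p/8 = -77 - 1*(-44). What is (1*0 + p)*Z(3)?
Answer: -792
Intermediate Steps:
p = -264 (p = 8*(-77 - 1*(-44)) = 8*(-77 + 44) = 8*(-33) = -264)
Z(H) = H² - 2*H
(1*0 + p)*Z(3) = (1*0 - 264)*(3*(-2 + 3)) = (0 - 264)*(3*1) = -264*3 = -792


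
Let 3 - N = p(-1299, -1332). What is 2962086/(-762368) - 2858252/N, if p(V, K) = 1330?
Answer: 1087554586307/505831168 ≈ 2150.0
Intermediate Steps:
N = -1327 (N = 3 - 1*1330 = 3 - 1330 = -1327)
2962086/(-762368) - 2858252/N = 2962086/(-762368) - 2858252/(-1327) = 2962086*(-1/762368) - 2858252*(-1/1327) = -1481043/381184 + 2858252/1327 = 1087554586307/505831168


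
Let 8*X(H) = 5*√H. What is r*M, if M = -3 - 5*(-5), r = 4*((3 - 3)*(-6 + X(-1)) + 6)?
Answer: 528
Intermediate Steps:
X(H) = 5*√H/8 (X(H) = (5*√H)/8 = 5*√H/8)
r = 24 (r = 4*((3 - 3)*(-6 + 5*√(-1)/8) + 6) = 4*(0*(-6 + 5*I/8) + 6) = 4*(0 + 6) = 4*6 = 24)
M = 22 (M = -3 + 25 = 22)
r*M = 24*22 = 528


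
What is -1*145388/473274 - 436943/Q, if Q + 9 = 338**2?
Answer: -111701079781/27032227695 ≈ -4.1321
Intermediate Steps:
Q = 114235 (Q = -9 + 338**2 = -9 + 114244 = 114235)
-1*145388/473274 - 436943/Q = -1*145388/473274 - 436943/114235 = -145388*1/473274 - 436943*1/114235 = -72694/236637 - 436943/114235 = -111701079781/27032227695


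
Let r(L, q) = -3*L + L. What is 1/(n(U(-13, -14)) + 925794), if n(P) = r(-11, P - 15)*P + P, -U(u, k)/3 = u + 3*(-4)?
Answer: 1/927519 ≈ 1.0781e-6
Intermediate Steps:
U(u, k) = 36 - 3*u (U(u, k) = -3*(u + 3*(-4)) = -3*(u - 12) = -3*(-12 + u) = 36 - 3*u)
r(L, q) = -2*L
n(P) = 23*P (n(P) = (-2*(-11))*P + P = 22*P + P = 23*P)
1/(n(U(-13, -14)) + 925794) = 1/(23*(36 - 3*(-13)) + 925794) = 1/(23*(36 + 39) + 925794) = 1/(23*75 + 925794) = 1/(1725 + 925794) = 1/927519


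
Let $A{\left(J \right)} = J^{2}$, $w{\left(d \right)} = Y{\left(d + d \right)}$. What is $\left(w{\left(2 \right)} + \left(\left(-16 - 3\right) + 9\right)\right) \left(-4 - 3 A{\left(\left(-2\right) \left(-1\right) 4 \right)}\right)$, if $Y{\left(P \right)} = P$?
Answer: $1176$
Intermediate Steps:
$w{\left(d \right)} = 2 d$ ($w{\left(d \right)} = d + d = 2 d$)
$\left(w{\left(2 \right)} + \left(\left(-16 - 3\right) + 9\right)\right) \left(-4 - 3 A{\left(\left(-2\right) \left(-1\right) 4 \right)}\right) = \left(2 \cdot 2 + \left(\left(-16 - 3\right) + 9\right)\right) \left(-4 - 3 \left(\left(-2\right) \left(-1\right) 4\right)^{2}\right) = \left(4 + \left(-19 + 9\right)\right) \left(-4 - 3 \left(2 \cdot 4\right)^{2}\right) = \left(4 - 10\right) \left(-4 - 3 \cdot 8^{2}\right) = - 6 \left(-4 - 192\right) = \left(-6\right) \left(-196\right) = 1176$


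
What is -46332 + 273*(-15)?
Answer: -50427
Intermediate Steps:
-46332 + 273*(-15) = -46332 - 4095 = -50427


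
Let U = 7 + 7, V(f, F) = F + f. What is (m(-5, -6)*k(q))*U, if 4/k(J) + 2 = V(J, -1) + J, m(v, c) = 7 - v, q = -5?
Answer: -672/13 ≈ -51.692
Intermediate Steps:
U = 14
k(J) = 4/(-3 + 2*J) (k(J) = 4/(-2 + ((-1 + J) + J)) = 4/(-2 + (-1 + 2*J)) = 4/(-3 + 2*J))
(m(-5, -6)*k(q))*U = ((7 - 1*(-5))*(4/(-3 + 2*(-5))))*14 = ((7 + 5)*(4/(-3 - 10)))*14 = (12*(4/(-13)))*14 = (12*(4*(-1/13)))*14 = (12*(-4/13))*14 = -48/13*14 = -672/13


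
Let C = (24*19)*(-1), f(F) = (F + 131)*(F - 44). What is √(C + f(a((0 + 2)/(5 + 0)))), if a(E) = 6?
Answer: I*√5662 ≈ 75.246*I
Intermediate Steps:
f(F) = (-44 + F)*(131 + F) (f(F) = (131 + F)*(-44 + F) = (-44 + F)*(131 + F))
C = -456 (C = 456*(-1) = -456)
√(C + f(a((0 + 2)/(5 + 0)))) = √(-456 + (-5764 + 6² + 87*6)) = √(-456 + (-5764 + 36 + 522)) = √(-456 - 5206) = √(-5662) = I*√5662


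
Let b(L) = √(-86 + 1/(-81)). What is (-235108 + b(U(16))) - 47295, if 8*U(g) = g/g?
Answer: -282403 + I*√6967/9 ≈ -2.824e+5 + 9.2743*I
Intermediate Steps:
U(g) = ⅛ (U(g) = (g/g)/8 = (⅛)*1 = ⅛)
b(L) = I*√6967/9 (b(L) = √(-86 - 1/81) = √(-6967/81) = I*√6967/9)
(-235108 + b(U(16))) - 47295 = (-235108 + I*√6967/9) - 47295 = -282403 + I*√6967/9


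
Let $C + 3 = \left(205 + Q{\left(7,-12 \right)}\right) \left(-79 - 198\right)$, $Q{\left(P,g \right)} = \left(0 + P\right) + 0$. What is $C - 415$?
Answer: $-59142$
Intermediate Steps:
$Q{\left(P,g \right)} = P$ ($Q{\left(P,g \right)} = P + 0 = P$)
$C = -58727$ ($C = -3 + \left(205 + 7\right) \left(-79 - 198\right) = -3 + 212 \left(-277\right) = -3 - 58724 = -58727$)
$C - 415 = -58727 - 415 = -59142$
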